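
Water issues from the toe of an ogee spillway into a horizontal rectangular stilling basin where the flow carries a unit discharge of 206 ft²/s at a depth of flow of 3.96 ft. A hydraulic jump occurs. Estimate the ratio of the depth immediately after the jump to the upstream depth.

y₂/y₁ = 6.03

V₁ = q/y₁ = 206/3.96 = 52.0 ft/s. Fr₁ = V₁/√(g·y₁) = 52.0/√(32.2×3.96) = 4.61.
Bélanger equation: y₂/y₁ = ½[√(1 + 8Fr₁²) − 1] = ½[√170.8 − 1] = 6.03.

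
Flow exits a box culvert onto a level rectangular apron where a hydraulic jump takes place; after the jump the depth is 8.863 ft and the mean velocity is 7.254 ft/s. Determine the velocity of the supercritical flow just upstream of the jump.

V₁ = 25.31 ft/s

Fr₂ = V₂/√(g·y₂) = 7.254/√(32.2×8.863) = 0.4294.
The Bélanger relation is symmetric: y₁/y₂ = ½[√(1 + 8Fr₂²) − 1] = ½[√2.4751 − 1] = 0.2866.
y₁ = 0.2866 × 8.863 = 2.540 ft.
V₁ = q/y₁ = 64.29/2.540 = 25.31 ft/s.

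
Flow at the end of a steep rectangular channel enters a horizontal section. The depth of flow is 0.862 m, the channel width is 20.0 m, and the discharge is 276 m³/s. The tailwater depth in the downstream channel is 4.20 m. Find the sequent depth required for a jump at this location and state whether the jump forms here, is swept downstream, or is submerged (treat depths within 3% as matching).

q = Q/b = 276/20.0 = 13.8 m²/s; V₁ = q/y₁ = 16.0 m/s. Fr₁ = V₁/√(g·y₁) = 5.51.
Bélanger equation: y₂/y₁ = ½[√(1 + 8Fr₁²) − 1] = ½[√243.5 − 1] = 7.30.
y₂ = 7.30 × 0.862 = 6.29 m.
Tailwater y_tw = 4.20 m: y_tw < y₂, so the jump is swept downstream.

y₂ = 6.29 m; the jump is swept downstream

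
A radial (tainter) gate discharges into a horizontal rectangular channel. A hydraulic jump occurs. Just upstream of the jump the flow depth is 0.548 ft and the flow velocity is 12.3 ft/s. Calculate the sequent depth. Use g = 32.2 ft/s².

y₂ = 2.01 ft

Fr₁ = V₁/√(g·y₁) = 12.3/√(32.2×0.548) = 2.93.
Conjugate-depth relation: y₂/y₁ = ½[√(1 + 8Fr₁²) − 1] = ½[√69.59 − 1] = 3.67.
y₂ = 3.67 × 0.548 = 2.01 ft.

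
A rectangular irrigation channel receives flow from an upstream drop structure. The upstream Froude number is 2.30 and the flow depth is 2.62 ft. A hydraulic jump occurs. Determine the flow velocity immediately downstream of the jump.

Fr₁ = 2.30 (given).
Bélanger equation: y₂/y₁ = ½[√(1 + 8Fr₁²) − 1] = ½[√43.32 − 1] = 2.79.
y₂ = 2.79 × 2.62 = 7.31 ft.
V₁ = Fr₁·√(g·y₁) = 2.30×√(32.2×2.62) = 21.1 ft/s; q = V₁·y₁ = 55.3 ft²/s.
V₂ = q/y₂ = 55.3/7.31 = 7.57 ft/s.

V₂ = 7.57 ft/s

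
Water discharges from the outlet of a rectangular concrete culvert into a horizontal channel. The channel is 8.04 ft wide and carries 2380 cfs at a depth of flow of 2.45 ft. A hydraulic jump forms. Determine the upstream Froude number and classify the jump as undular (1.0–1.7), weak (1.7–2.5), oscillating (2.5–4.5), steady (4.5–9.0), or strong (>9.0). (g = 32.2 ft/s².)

q = Q/b = 2380/8.04 = 296 ft²/s; V₁ = q/y₁ = 121 ft/s. Fr₁ = V₁/√(g·y₁) = 13.6.
Fr₁ = 13.6 lies in the strong range.

Fr₁ = 13.6; strong jump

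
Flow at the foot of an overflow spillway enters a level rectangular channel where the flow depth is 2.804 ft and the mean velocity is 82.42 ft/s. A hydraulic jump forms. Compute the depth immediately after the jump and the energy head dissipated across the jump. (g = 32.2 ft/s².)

y₂ = 33.02 ft; ΔE = 74.50 ft

Fr₁ = V₁/√(g·y₁) = 82.42/√(32.2×2.804) = 8.674.
Bélanger equation: y₂/y₁ = ½[√(1 + 8Fr₁²) − 1] = ½[√602.90 − 1] = 11.78.
y₂ = 11.78 × 2.804 = 33.02 ft.
Head loss: ΔE = (y₂ − y₁)³/(4y₁y₂) = (33.02 − 2.804)³/(4×2.804×33.02) = 27595/370.4 = 74.50 ft.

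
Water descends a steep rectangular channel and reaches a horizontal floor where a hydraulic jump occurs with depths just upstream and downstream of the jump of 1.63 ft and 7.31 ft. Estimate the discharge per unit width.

q = 41.4 ft²/s

For a rectangular channel the momentum equation gives q² = ½·g·y₁·y₂·(y₁ + y₂) = ½×32.2×1.63×7.31×8.94 = 1715.
q = √1715 = 41.4 ft²/s.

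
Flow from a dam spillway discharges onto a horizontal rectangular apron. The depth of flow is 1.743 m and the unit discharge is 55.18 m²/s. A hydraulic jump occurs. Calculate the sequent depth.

y₂ = 18.02 m

V₁ = q/y₁ = 55.18/1.743 = 31.66 m/s. Fr₁ = V₁/√(g·y₁) = 31.66/√(9.81×1.743) = 7.656.
Sequent-depth ratio: y₂/y₁ = ½[√(1 + 8Fr₁²) − 1] = ½[√469.91 − 1] = 10.34.
y₂ = 10.34 × 1.743 = 18.02 m.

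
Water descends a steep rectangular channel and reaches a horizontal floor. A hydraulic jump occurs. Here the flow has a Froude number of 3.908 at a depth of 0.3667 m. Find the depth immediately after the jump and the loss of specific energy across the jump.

Fr₁ = 3.908 (given).
Conjugate-depth relation: y₂/y₁ = ½[√(1 + 8Fr₁²) − 1] = ½[√123.18 − 1] = 5.049.
y₂ = 5.049 × 0.3667 = 1.852 m.
Head loss: ΔE = (y₂ − y₁)³/(4y₁y₂) = (1.852 − 0.3667)³/(4×0.3667×1.852) = 3.274/2.716 = 1.205 m.

y₂ = 1.852 m; ΔE = 1.205 m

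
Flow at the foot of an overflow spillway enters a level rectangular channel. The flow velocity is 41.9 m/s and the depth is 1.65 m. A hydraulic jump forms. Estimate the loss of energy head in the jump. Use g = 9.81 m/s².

ΔE = 67.2 m

Fr₁ = V₁/√(g·y₁) = 41.9/√(9.81×1.65) = 10.4.
By Bélanger, y₂/y₁ = ½[√(1 + 8Fr₁²) − 1] = ½[√868.7 − 1] = 14.2.
y₂ = 14.2 × 1.65 = 23.5 m.
Head loss: ΔE = (y₂ − y₁)³/(4y₁y₂) = (23.5 − 1.65)³/(4×1.65×23.5) = 10418/155 = 67.2 m.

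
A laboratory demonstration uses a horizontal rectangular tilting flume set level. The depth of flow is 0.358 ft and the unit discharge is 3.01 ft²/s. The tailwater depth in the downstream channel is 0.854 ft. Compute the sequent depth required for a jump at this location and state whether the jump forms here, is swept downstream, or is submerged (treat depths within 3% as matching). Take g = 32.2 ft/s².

V₁ = q/y₁ = 3.01/0.358 = 8.41 ft/s. Fr₁ = V₁/√(g·y₁) = 8.41/√(32.2×0.358) = 2.48.
By Bélanger, y₂/y₁ = ½[√(1 + 8Fr₁²) − 1] = ½[√50.06 − 1] = 3.04.
y₂ = 3.04 × 0.358 = 1.09 ft.
Tailwater y_tw = 0.854 ft: y_tw < y₂, so the jump is swept downstream.

y₂ = 1.09 ft; the jump is swept downstream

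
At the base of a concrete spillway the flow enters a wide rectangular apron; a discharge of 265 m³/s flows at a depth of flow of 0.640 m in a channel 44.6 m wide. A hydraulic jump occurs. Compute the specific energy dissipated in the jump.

ΔE = 1.79 m

q = Q/b = 265/44.6 = 5.94 m²/s; V₁ = q/y₁ = 9.28 m/s. Fr₁ = V₁/√(g·y₁) = 3.71.
From the momentum equation for a rectangular channel, y₂/y₁ = ½[√(1 + 8Fr₁²) − 1] = ½[√110.8 − 1] = 4.76.
y₂ = 4.76 × 0.640 = 3.05 m.
V₂ = q/y₂ = 5.94/3.05 = 1.95 m/s. E₁ = y₁ + V₁²/2g = 5.03 m; E₂ = y₂ + V₂²/2g = 3.24 m. ΔE = E₁ − E₂ = 1.79 m.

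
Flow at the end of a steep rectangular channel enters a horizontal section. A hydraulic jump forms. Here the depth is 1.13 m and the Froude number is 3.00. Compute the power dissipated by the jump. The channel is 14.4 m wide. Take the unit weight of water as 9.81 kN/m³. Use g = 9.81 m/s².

P = 2544 kW

Fr₁ = 3.00 (given).
Sequent-depth ratio: y₂/y₁ = ½[√(1 + 8Fr₁²) − 1] = ½[√73.00 − 1] = 3.77.
y₂ = 3.77 × 1.13 = 4.26 m.
V₁ = Fr₁·√(g·y₁) = 3.00×√(9.81×1.13) = 9.99 m/s; q = V₁·y₁ = 11.3 m²/s. V₂ = q/y₂ = 11.3/4.26 = 2.65 m/s. E₁ = y₁ + V₁²/2g = 6.21 m; E₂ = y₂ + V₂²/2g = 4.62 m. ΔE = E₁ − E₂ = 1.60 m.
Q = q·b = 11.3 × 14.4 = 163 m³/s. P = γ·Q·ΔE = 9.81 × 163 × 1.60 = 2544 kW.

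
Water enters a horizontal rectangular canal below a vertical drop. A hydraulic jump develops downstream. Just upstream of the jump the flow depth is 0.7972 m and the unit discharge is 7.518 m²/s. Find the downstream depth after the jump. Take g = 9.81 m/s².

y₂ = 3.424 m

V₁ = q/y₁ = 7.518/0.7972 = 9.431 m/s. Fr₁ = V₁/√(g·y₁) = 9.431/√(9.81×0.7972) = 3.372.
By Bélanger, y₂/y₁ = ½[√(1 + 8Fr₁²) − 1] = ½[√91.975 − 1] = 4.295.
y₂ = 4.295 × 0.7972 = 3.424 m.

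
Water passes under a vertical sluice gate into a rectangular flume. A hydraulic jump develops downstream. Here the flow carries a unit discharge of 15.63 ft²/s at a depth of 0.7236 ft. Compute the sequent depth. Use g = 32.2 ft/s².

y₂ = 4.232 ft

V₁ = q/y₁ = 15.63/0.7236 = 21.60 ft/s. Fr₁ = V₁/√(g·y₁) = 21.60/√(32.2×0.7236) = 4.475.
From the momentum equation for a rectangular channel, y₂/y₁ = ½[√(1 + 8Fr₁²) − 1] = ½[√161.20 − 1] = 5.848.
y₂ = 5.848 × 0.7236 = 4.232 ft.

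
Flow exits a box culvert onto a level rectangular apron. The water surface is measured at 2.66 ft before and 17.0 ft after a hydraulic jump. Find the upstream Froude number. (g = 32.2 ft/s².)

For a rectangular channel the momentum equation gives q² = ½·g·y₁·y₂·(y₁ + y₂) = ½×32.2×2.66×17.0×19.7 = 14313.
q = √14313 = 120 ft²/s.
V₁ = q/y₁ = 45.0 ft/s; Fr₁ = V₁/√(g·y₁) = 4.86.

Fr₁ = 4.86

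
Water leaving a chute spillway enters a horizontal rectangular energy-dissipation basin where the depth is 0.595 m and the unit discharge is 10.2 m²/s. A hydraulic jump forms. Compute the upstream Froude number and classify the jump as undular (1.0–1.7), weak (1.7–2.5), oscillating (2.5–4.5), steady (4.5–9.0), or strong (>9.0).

V₁ = q/y₁ = 10.2/0.595 = 17.1 m/s. Fr₁ = V₁/√(g·y₁) = 17.1/√(9.81×0.595) = 7.10.
Fr₁ = 7.10 lies in the steady range.

Fr₁ = 7.10; steady jump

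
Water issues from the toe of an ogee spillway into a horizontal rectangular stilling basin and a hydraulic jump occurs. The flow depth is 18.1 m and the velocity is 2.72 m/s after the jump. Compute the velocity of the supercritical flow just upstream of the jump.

Fr₂ = V₂/√(g·y₂) = 2.72/√(9.81×18.1) = 0.204.
The Bélanger relation is symmetric: y₁/y₂ = ½[√(1 + 8Fr₂²) − 1] = ½[√1.333 − 1] = 0.0774.
y₁ = 0.0774 × 18.1 = 1.40 m.
V₁ = q/y₁ = 49.2/1.40 = 35.2 m/s.

V₁ = 35.2 m/s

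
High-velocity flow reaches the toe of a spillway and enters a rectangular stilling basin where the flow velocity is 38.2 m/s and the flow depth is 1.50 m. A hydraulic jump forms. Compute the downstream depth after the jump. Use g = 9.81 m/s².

y₂ = 20.4 m

Fr₁ = V₁/√(g·y₁) = 38.2/√(9.81×1.50) = 9.96.
Sequent-depth ratio: y₂/y₁ = ½[√(1 + 8Fr₁²) − 1] = ½[√794.3 − 1] = 13.6.
y₂ = 13.6 × 1.50 = 20.4 m.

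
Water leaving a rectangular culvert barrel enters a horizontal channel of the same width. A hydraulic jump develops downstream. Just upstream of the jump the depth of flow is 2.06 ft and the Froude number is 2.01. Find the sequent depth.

y₂ = 4.92 ft

Fr₁ = 2.01 (given).
Sequent-depth ratio: y₂/y₁ = ½[√(1 + 8Fr₁²) − 1] = ½[√33.32 − 1] = 2.39.
y₂ = 2.39 × 2.06 = 4.92 ft.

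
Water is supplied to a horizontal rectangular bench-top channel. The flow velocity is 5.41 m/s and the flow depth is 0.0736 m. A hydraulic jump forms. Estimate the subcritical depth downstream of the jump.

y₂ = 0.627 m

Fr₁ = V₁/√(g·y₁) = 5.41/√(9.81×0.0736) = 6.37.
By Bélanger, y₂/y₁ = ½[√(1 + 8Fr₁²) − 1] = ½[√325.3 − 1] = 8.52.
y₂ = 8.52 × 0.0736 = 0.627 m.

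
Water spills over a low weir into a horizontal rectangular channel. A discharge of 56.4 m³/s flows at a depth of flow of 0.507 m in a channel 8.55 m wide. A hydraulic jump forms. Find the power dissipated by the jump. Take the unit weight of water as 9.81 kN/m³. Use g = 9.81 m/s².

P = 2797 kW

q = Q/b = 56.4/8.55 = 6.60 m²/s; V₁ = q/y₁ = 13.0 m/s. Fr₁ = V₁/√(g·y₁) = 5.83.
Sequent-depth ratio: y₂/y₁ = ½[√(1 + 8Fr₁²) − 1] = ½[√273.3 − 1] = 7.77.
y₂ = 7.77 × 0.507 = 3.94 m.
Head loss: ΔE = (y₂ − y₁)³/(4y₁y₂) = (3.94 − 0.507)³/(4×0.507×3.94) = 40.4/7.98 = 5.05 m.
P = γ·Q·ΔE = 9.81 × 56.4 × 5.05 = 2797 kW.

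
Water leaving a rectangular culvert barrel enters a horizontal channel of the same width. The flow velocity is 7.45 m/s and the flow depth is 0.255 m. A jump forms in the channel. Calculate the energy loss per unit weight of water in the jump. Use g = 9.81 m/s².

Fr₁ = V₁/√(g·y₁) = 7.45/√(9.81×0.255) = 4.71.
From the momentum equation for a rectangular channel, y₂/y₁ = ½[√(1 + 8Fr₁²) − 1] = ½[√178.5 − 1] = 6.18.
y₂ = 6.18 × 0.255 = 1.58 m.
q = V₁·y₁ = 7.45 × 0.255 = 1.90 m²/s. V₂ = q/y₂ = 1.90/1.58 = 1.21 m/s. E₁ = y₁ + V₁²/2g = 3.08 m; E₂ = y₂ + V₂²/2g = 1.65 m. ΔE = E₁ − E₂ = 1.43 m.

ΔE = 1.43 m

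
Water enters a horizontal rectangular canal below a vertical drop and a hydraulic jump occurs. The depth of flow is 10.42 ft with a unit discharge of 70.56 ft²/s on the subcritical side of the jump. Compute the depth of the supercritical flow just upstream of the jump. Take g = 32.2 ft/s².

y₁ = 2.328 ft

V₂ = q/y₂ = 70.56/10.42 = 6.772 ft/s; Fr₂ = V₂/√(g·y₂) = 0.3697.
Applying the sequent-depth relation in reverse, y₁/y₂ = ½[√(1 + 8Fr₂²) − 1] = ½[√2.0933 − 1] = 0.2234.
y₁ = 0.2234 × 10.42 = 2.328 ft.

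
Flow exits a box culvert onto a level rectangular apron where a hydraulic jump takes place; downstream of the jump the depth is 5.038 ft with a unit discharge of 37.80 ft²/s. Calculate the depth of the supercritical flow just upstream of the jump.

y₁ = 2.376 ft

V₂ = q/y₂ = 37.80/5.038 = 7.503 ft/s; Fr₂ = V₂/√(g·y₂) = 0.5891.
Since the conjugate-depth ratio holds either way, y₁/y₂ = ½[√(1 + 8Fr₂²) − 1] = ½[√3.7762 − 1] = 0.4716.
y₁ = 0.4716 × 5.038 = 2.376 ft.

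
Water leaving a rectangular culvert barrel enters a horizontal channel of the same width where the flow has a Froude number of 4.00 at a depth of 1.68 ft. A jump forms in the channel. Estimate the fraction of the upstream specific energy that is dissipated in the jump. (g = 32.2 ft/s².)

ΔE/E₁ = 0.391 (39.1%)

Fr₁ = 4.00 (given).
Conjugate-depth relation: y₂/y₁ = ½[√(1 + 8Fr₁²) − 1] = ½[√129.0 − 1] = 5.18.
y₂ = 5.18 × 1.68 = 8.70 ft.
E₁ = y₁(1 + Fr₁²/2) = 1.68×(1 + 4.00²/2) = 15.1 ft. ΔE = (y₂ − y₁)³/(4y₁y₂) = 5.92 ft. ΔE/E₁ = 5.92/15.1 = 0.391.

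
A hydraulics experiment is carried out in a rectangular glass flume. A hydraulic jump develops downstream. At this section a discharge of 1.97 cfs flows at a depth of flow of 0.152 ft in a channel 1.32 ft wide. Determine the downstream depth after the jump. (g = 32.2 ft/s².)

y₂ = 0.881 ft

q = Q/b = 1.97/1.32 = 1.49 ft²/s; V₁ = q/y₁ = 9.82 ft/s. Fr₁ = V₁/√(g·y₁) = 4.44.
Conjugate-depth relation: y₂/y₁ = ½[√(1 + 8Fr₁²) − 1] = ½[√158.6 − 1] = 5.80.
y₂ = 5.80 × 0.152 = 0.881 ft.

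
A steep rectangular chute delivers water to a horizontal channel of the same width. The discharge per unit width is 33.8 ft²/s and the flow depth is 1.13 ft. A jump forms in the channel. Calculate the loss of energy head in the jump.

V₁ = q/y₁ = 33.8/1.13 = 29.9 ft/s. Fr₁ = V₁/√(g·y₁) = 29.9/√(32.2×1.13) = 4.96.
From the momentum equation for a rectangular channel, y₂/y₁ = ½[√(1 + 8Fr₁²) − 1] = ½[√197.7 − 1] = 6.53.
y₂ = 6.53 × 1.13 = 7.38 ft.
V₂ = q/y₂ = 33.8/7.38 = 4.58 ft/s. E₁ = y₁ + V₁²/2g = 15.0 ft; E₂ = y₂ + V₂²/2g = 7.71 ft. ΔE = E₁ − E₂ = 7.32 ft.

ΔE = 7.32 ft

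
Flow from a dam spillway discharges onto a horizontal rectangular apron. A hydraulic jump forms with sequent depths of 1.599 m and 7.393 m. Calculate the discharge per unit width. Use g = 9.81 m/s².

q = 22.83 m²/s

For a rectangular channel the momentum equation gives q² = ½·g·y₁·y₂·(y₁ + y₂) = ½×9.81×1.599×7.393×8.992 = 521.4.
q = √521.4 = 22.83 m²/s.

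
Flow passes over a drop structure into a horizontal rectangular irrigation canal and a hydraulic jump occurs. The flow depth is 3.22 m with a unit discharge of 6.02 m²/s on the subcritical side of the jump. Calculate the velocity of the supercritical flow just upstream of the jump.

V₂ = q/y₂ = 6.02/3.22 = 1.87 m/s; Fr₂ = V₂/√(g·y₂) = 0.333.
From the momentum equation (using Fr₂), y₁/y₂ = ½[√(1 + 8Fr₂²) − 1] = ½[√1.885 − 1] = 0.187.
y₁ = 0.187 × 3.22 = 0.601 m.
V₁ = q/y₁ = 6.02/0.601 = 10.0 m/s.

V₁ = 10.0 m/s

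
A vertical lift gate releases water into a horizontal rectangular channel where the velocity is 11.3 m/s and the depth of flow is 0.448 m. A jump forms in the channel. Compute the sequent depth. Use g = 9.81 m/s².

Fr₁ = V₁/√(g·y₁) = 11.3/√(9.81×0.448) = 5.39.
Sequent-depth ratio: y₂/y₁ = ½[√(1 + 8Fr₁²) − 1] = ½[√233.4 − 1] = 7.14.
y₂ = 7.14 × 0.448 = 3.20 m.

y₂ = 3.20 m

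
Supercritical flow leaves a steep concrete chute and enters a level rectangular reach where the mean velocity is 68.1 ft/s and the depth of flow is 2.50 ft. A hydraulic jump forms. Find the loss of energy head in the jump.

Fr₁ = V₁/√(g·y₁) = 68.1/√(32.2×2.50) = 7.59.
By Bélanger, y₂/y₁ = ½[√(1 + 8Fr₁²) − 1] = ½[√461.9 − 1] = 10.2.
y₂ = 10.2 × 2.50 = 25.6 ft.
Head loss: ΔE = (y₂ − y₁)³/(4y₁y₂) = (25.6 − 2.50)³/(4×2.50×25.6) = 12349/256 = 48.2 ft.

ΔE = 48.2 ft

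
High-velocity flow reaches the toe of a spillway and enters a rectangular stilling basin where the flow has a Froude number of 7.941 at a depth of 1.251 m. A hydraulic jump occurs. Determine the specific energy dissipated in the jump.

Fr₁ = 7.941 (given).
Bélanger equation: y₂/y₁ = ½[√(1 + 8Fr₁²) − 1] = ½[√505.48 − 1] = 10.74.
y₂ = 10.74 × 1.251 = 13.44 m.
V₁ = Fr₁·√(g·y₁) = 7.941×√(9.81×1.251) = 27.82 m/s; q = V₁·y₁ = 34.80 m²/s. V₂ = q/y₂ = 34.80/13.44 = 2.590 m/s. E₁ = y₁ + V₁²/2g = 40.69 m; E₂ = y₂ + V₂²/2g = 13.78 m. ΔE = E₁ − E₂ = 26.92 m.

ΔE = 26.92 m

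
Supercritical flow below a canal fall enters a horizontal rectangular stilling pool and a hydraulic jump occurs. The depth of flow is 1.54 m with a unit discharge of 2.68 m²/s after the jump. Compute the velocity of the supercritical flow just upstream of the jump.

V₁ = 5.67 m/s

V₂ = q/y₂ = 2.68/1.54 = 1.74 m/s; Fr₂ = V₂/√(g·y₂) = 0.448.
From the momentum equation (using Fr₂), y₁/y₂ = ½[√(1 + 8Fr₂²) − 1] = ½[√2.604 − 1] = 0.307.
y₁ = 0.307 × 1.54 = 0.472 m.
V₁ = q/y₁ = 2.68/0.472 = 5.67 m/s.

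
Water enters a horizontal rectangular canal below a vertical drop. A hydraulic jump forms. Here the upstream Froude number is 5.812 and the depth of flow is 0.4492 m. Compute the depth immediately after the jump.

Fr₁ = 5.812 (given).
Bélanger equation: y₂/y₁ = ½[√(1 + 8Fr₁²) − 1] = ½[√271.23 − 1] = 7.735.
y₂ = 7.735 × 0.4492 = 3.474 m.

y₂ = 3.474 m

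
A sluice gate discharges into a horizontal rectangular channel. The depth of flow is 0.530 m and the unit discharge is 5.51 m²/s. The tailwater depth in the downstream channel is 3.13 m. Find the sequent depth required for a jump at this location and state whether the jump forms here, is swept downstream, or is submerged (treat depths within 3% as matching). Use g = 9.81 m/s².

V₁ = q/y₁ = 5.51/0.530 = 10.4 m/s. Fr₁ = V₁/√(g·y₁) = 10.4/√(9.81×0.530) = 4.56.
Conjugate-depth relation: y₂/y₁ = ½[√(1 + 8Fr₁²) − 1] = ½[√167.3 − 1] = 5.97.
y₂ = 5.97 × 0.530 = 3.16 m.
Tailwater y_tw = 3.13 m: y_tw ≈ y₂, so the jump forms here.

y₂ = 3.16 m; the jump forms here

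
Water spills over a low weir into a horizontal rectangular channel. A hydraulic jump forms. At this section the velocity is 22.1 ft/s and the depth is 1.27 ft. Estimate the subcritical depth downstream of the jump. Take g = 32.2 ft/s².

Fr₁ = V₁/√(g·y₁) = 22.1/√(32.2×1.27) = 3.46.
Bélanger equation: y₂/y₁ = ½[√(1 + 8Fr₁²) − 1] = ½[√96.55 − 1] = 4.41.
y₂ = 4.41 × 1.27 = 5.60 ft.

y₂ = 5.60 ft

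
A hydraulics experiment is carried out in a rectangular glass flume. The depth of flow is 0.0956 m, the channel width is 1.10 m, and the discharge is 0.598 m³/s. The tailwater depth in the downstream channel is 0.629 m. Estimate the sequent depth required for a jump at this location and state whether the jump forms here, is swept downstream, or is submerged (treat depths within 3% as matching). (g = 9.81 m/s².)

q = Q/b = 0.598/1.10 = 0.544 m²/s; V₁ = q/y₁ = 5.69 m/s. Fr₁ = V₁/√(g·y₁) = 5.87.
From the momentum equation for a rectangular channel, y₂/y₁ = ½[√(1 + 8Fr₁²) − 1] = ½[√276.8 − 1] = 7.82.
y₂ = 7.82 × 0.0956 = 0.748 m.
Tailwater y_tw = 0.629 m: y_tw < y₂, so the jump is swept downstream.

y₂ = 0.748 m; the jump is swept downstream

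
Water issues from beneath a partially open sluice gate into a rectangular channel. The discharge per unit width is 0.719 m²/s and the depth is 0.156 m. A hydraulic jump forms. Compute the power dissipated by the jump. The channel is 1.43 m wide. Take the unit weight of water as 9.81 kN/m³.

V₁ = q/y₁ = 0.719/0.156 = 4.61 m/s. Fr₁ = V₁/√(g·y₁) = 4.61/√(9.81×0.156) = 3.73.
Sequent-depth ratio: y₂/y₁ = ½[√(1 + 8Fr₁²) − 1] = ½[√112.0 − 1] = 4.79.
y₂ = 4.79 × 0.156 = 0.748 m.
V₂ = q/y₂ = 0.719/0.748 = 0.962 m/s. E₁ = y₁ + V₁²/2g = 1.24 m; E₂ = y₂ + V₂²/2g = 0.795 m. ΔE = E₁ − E₂ = 0.444 m.
Q = q·b = 0.719 × 1.43 = 1.03 m³/s. P = γ·Q·ΔE = 9.81 × 1.03 × 0.444 = 4.48 kW.

P = 4.48 kW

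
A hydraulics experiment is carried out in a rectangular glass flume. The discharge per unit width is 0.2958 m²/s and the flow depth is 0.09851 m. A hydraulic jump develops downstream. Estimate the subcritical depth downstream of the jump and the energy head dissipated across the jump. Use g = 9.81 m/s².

V₁ = q/y₁ = 0.2958/0.09851 = 3.003 m/s. Fr₁ = V₁/√(g·y₁) = 3.003/√(9.81×0.09851) = 3.055.
Sequent-depth ratio: y₂/y₁ = ½[√(1 + 8Fr₁²) − 1] = ½[√75.641 − 1] = 3.849.
y₂ = 3.849 × 0.09851 = 0.3791 m.
V₂ = q/y₂ = 0.2958/0.3791 = 0.7802 m/s. E₁ = y₁ + V₁²/2g = 0.5581 m; E₂ = y₂ + V₂²/2g = 0.4102 m. ΔE = E₁ − E₂ = 0.1479 m.

y₂ = 0.3791 m; ΔE = 0.1479 m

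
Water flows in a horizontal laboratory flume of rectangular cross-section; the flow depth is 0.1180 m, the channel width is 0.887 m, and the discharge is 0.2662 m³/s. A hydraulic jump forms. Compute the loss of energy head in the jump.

ΔE = 0.06808 m

q = Q/b = 0.2662/0.887 = 0.3001 m²/s; V₁ = q/y₁ = 2.543 m/s. Fr₁ = V₁/√(g·y₁) = 2.364.
Bélanger equation: y₂/y₁ = ½[√(1 + 8Fr₁²) − 1] = ½[√45.704 − 1] = 2.880.
y₂ = 2.880 × 0.1180 = 0.3399 m.
Head loss: ΔE = (y₂ − y₁)³/(4y₁y₂) = (0.3399 − 0.1180)³/(4×0.1180×0.3399) = 0.01092/0.1604 = 0.06808 m.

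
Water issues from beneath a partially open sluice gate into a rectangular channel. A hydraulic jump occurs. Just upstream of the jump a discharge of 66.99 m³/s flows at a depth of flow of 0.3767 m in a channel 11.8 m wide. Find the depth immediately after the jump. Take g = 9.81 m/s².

q = Q/b = 66.99/11.8 = 5.677 m²/s; V₁ = q/y₁ = 15.07 m/s. Fr₁ = V₁/√(g·y₁) = 7.840.
Sequent-depth ratio: y₂/y₁ = ½[√(1 + 8Fr₁²) − 1] = ½[√492.69 − 1] = 10.60.
y₂ = 10.60 × 0.3767 = 3.992 m.

y₂ = 3.992 m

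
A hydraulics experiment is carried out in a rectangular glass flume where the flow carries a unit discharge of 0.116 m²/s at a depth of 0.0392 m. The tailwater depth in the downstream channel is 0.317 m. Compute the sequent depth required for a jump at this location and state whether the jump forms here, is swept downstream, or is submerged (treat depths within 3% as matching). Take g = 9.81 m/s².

V₁ = q/y₁ = 0.116/0.0392 = 2.96 m/s. Fr₁ = V₁/√(g·y₁) = 2.96/√(9.81×0.0392) = 4.77.
Sequent-depth ratio: y₂/y₁ = ½[√(1 + 8Fr₁²) − 1] = ½[√183.2 − 1] = 6.27.
y₂ = 6.27 × 0.0392 = 0.246 m.
Tailwater y_tw = 0.317 m: y_tw > y₂, so the jump is submerged.

y₂ = 0.246 m; the jump is submerged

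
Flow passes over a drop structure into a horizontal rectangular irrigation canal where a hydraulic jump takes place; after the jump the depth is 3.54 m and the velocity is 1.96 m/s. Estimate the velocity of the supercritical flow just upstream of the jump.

Fr₂ = V₂/√(g·y₂) = 1.96/√(9.81×3.54) = 0.333.
From the momentum equation (using Fr₂), y₁/y₂ = ½[√(1 + 8Fr₂²) − 1] = ½[√1.885 − 1] = 0.186.
y₁ = 0.186 × 3.54 = 0.660 m.
V₁ = q/y₁ = 6.94/0.660 = 10.5 m/s.

V₁ = 10.5 m/s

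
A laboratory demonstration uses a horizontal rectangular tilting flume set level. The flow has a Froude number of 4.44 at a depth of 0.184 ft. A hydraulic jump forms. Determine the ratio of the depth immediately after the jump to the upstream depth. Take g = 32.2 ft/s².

y₂/y₁ = 5.80

Fr₁ = 4.44 (given).
Conjugate-depth relation: y₂/y₁ = ½[√(1 + 8Fr₁²) − 1] = ½[√158.7 − 1] = 5.80.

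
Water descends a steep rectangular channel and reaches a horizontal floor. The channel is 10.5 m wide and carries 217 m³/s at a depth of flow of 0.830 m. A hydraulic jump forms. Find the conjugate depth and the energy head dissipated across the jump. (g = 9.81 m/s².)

q = Q/b = 217/10.5 = 20.7 m²/s; V₁ = q/y₁ = 24.9 m/s. Fr₁ = V₁/√(g·y₁) = 8.73.
Bélanger equation: y₂/y₁ = ½[√(1 + 8Fr₁²) − 1] = ½[√610.2 − 1] = 11.9.
y₂ = 11.9 × 0.830 = 9.84 m.
Head loss: ΔE = (y₂ − y₁)³/(4y₁y₂) = (9.84 − 0.830)³/(4×0.830×9.84) = 730/32.7 = 22.4 m.

y₂ = 9.84 m; ΔE = 22.4 m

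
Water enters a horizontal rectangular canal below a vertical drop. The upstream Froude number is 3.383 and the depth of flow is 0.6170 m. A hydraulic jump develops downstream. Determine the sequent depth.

Fr₁ = 3.383 (given).
By Bélanger, y₂/y₁ = ½[√(1 + 8Fr₁²) − 1] = ½[√92.558 − 1] = 4.310.
y₂ = 4.310 × 0.6170 = 2.659 m.

y₂ = 2.659 m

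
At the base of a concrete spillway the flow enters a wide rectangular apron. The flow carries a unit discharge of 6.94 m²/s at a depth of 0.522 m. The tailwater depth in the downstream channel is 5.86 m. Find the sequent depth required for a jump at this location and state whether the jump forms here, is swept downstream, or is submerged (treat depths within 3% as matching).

y₂ = 4.08 m; the jump is submerged

V₁ = q/y₁ = 6.94/0.522 = 13.3 m/s. Fr₁ = V₁/√(g·y₁) = 13.3/√(9.81×0.522) = 5.88.
Sequent-depth ratio: y₂/y₁ = ½[√(1 + 8Fr₁²) − 1] = ½[√277.1 − 1] = 7.82.
y₂ = 7.82 × 0.522 = 4.08 m.
Tailwater y_tw = 5.86 m: y_tw > y₂, so the jump is submerged.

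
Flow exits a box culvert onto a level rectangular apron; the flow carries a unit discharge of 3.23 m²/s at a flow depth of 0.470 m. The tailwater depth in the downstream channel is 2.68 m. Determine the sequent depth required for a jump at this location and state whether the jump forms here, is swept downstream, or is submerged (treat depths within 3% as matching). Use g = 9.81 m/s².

V₁ = q/y₁ = 3.23/0.470 = 6.87 m/s. Fr₁ = V₁/√(g·y₁) = 6.87/√(9.81×0.470) = 3.20.
Conjugate-depth relation: y₂/y₁ = ½[√(1 + 8Fr₁²) − 1] = ½[√82.95 − 1] = 4.05.
y₂ = 4.05 × 0.470 = 1.91 m.
Tailwater y_tw = 2.68 m: y_tw > y₂, so the jump is submerged.

y₂ = 1.91 m; the jump is submerged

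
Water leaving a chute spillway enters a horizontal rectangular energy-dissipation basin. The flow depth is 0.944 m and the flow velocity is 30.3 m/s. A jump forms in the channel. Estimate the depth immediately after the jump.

y₂ = 12.8 m

Fr₁ = V₁/√(g·y₁) = 30.3/√(9.81×0.944) = 9.96.
Sequent-depth ratio: y₂/y₁ = ½[√(1 + 8Fr₁²) − 1] = ½[√794.1 − 1] = 13.6.
y₂ = 13.6 × 0.944 = 12.8 m.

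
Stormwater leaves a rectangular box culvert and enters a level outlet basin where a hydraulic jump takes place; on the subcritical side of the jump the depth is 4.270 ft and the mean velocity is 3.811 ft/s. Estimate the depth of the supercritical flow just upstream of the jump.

y₁ = 0.7650 ft

Fr₂ = V₂/√(g·y₂) = 3.811/√(32.2×4.270) = 0.3250.
From the momentum equation (using Fr₂), y₁/y₂ = ½[√(1 + 8Fr₂²) − 1] = ½[√1.8451 − 1] = 0.1792.
y₁ = 0.1792 × 4.270 = 0.7650 ft.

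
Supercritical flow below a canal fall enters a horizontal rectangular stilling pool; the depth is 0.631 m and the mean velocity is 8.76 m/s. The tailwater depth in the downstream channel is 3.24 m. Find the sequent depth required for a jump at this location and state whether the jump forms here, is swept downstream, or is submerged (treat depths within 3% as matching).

y₂ = 2.84 m; the jump is submerged

Fr₁ = V₁/√(g·y₁) = 8.76/√(9.81×0.631) = 3.52.
Bélanger equation: y₂/y₁ = ½[√(1 + 8Fr₁²) − 1] = ½[√100.2 − 1] = 4.50.
y₂ = 4.50 × 0.631 = 2.84 m.
Tailwater y_tw = 3.24 m: y_tw > y₂, so the jump is submerged.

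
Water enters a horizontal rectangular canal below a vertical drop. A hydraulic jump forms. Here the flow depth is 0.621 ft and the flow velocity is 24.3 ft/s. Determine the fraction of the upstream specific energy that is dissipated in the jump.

ΔE/E₁ = 0.525 (52.5%)

Fr₁ = V₁/√(g·y₁) = 24.3/√(32.2×0.621) = 5.43.
Conjugate-depth relation: y₂/y₁ = ½[√(1 + 8Fr₁²) − 1] = ½[√237.2 − 1] = 7.20.
y₂ = 7.20 × 0.621 = 4.47 ft.
E₁ = y₁ + V₁²/2g = 9.79 ft. ΔE = (y₂ − y₁)³/(4y₁y₂) = 5.14 ft. ΔE/E₁ = 5.14/9.79 = 0.525.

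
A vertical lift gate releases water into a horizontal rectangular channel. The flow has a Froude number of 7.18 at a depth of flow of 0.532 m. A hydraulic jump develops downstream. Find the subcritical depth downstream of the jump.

Fr₁ = 7.18 (given).
Sequent-depth ratio: y₂/y₁ = ½[√(1 + 8Fr₁²) − 1] = ½[√413.4 − 1] = 9.67.
y₂ = 9.67 × 0.532 = 5.14 m.

y₂ = 5.14 m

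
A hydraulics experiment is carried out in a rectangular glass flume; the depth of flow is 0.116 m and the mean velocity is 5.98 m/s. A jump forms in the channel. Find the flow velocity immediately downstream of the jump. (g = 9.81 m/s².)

Fr₁ = V₁/√(g·y₁) = 5.98/√(9.81×0.116) = 5.61.
Sequent-depth ratio: y₂/y₁ = ½[√(1 + 8Fr₁²) − 1] = ½[√252.4 − 1] = 7.44.
y₂ = 7.44 × 0.116 = 0.863 m.
q = V₁·y₁ = 5.98 × 0.116 = 0.694 m²/s.
V₂ = q/y₂ = 0.694/0.863 = 0.803 m/s.

V₂ = 0.803 m/s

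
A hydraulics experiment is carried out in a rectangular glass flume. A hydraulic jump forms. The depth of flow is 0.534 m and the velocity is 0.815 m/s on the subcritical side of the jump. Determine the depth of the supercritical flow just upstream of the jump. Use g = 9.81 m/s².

Fr₂ = V₂/√(g·y₂) = 0.815/√(9.81×0.534) = 0.356.
Applying the sequent-depth relation in reverse, y₁/y₂ = ½[√(1 + 8Fr₂²) − 1] = ½[√2.014 − 1] = 0.210.
y₁ = 0.210 × 0.534 = 0.112 m.

y₁ = 0.112 m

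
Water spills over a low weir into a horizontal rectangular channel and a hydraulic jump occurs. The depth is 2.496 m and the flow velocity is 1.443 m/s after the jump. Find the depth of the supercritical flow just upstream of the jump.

y₁ = 0.3697 m

Fr₂ = V₂/√(g·y₂) = 1.443/√(9.81×2.496) = 0.2916.
Applying the sequent-depth relation in reverse, y₁/y₂ = ½[√(1 + 8Fr₂²) − 1] = ½[√1.6803 − 1] = 0.1481.
y₁ = 0.1481 × 2.496 = 0.3697 m.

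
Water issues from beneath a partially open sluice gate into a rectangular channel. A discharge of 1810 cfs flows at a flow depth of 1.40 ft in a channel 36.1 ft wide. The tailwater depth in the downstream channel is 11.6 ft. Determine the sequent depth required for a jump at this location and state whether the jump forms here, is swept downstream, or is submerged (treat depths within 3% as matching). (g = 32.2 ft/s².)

q = Q/b = 1810/36.1 = 50.1 ft²/s; V₁ = q/y₁ = 35.8 ft/s. Fr₁ = V₁/√(g·y₁) = 5.33.
Conjugate-depth relation: y₂/y₁ = ½[√(1 + 8Fr₁²) − 1] = ½[√228.6 − 1] = 7.06.
y₂ = 7.06 × 1.40 = 9.88 ft.
Tailwater y_tw = 11.6 ft: y_tw > y₂, so the jump is submerged.

y₂ = 9.88 ft; the jump is submerged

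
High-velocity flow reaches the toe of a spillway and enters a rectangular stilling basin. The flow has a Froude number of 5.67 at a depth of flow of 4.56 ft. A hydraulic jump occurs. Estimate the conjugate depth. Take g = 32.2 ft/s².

y₂ = 34.4 ft

Fr₁ = 5.67 (given).
Sequent-depth ratio: y₂/y₁ = ½[√(1 + 8Fr₁²) − 1] = ½[√258.2 − 1] = 7.53.
y₂ = 7.53 × 4.56 = 34.4 ft.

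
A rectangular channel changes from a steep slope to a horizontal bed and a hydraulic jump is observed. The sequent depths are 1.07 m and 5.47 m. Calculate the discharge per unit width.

For a rectangular channel the momentum equation gives q² = ½·g·y₁·y₂·(y₁ + y₂) = ½×9.81×1.07×5.47×6.54 = 188.
q = √188 = 13.7 m²/s.

q = 13.7 m²/s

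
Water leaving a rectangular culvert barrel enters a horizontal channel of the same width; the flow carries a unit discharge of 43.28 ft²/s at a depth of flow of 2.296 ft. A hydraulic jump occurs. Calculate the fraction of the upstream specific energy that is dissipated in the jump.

V₁ = q/y₁ = 43.28/2.296 = 18.85 ft/s. Fr₁ = V₁/√(g·y₁) = 18.85/√(32.2×2.296) = 2.192.
Bélanger equation: y₂/y₁ = ½[√(1 + 8Fr₁²) − 1] = ½[√39.450 − 1] = 2.640.
y₂ = 2.640 × 2.296 = 6.062 ft.
E₁ = y₁ + V₁²/2g = 7.814 ft. ΔE = (y₂ − y₁)³/(4y₁y₂) = 0.9597 ft. ΔE/E₁ = 0.9597/7.814 = 0.123.

ΔE/E₁ = 0.123 (12.3%)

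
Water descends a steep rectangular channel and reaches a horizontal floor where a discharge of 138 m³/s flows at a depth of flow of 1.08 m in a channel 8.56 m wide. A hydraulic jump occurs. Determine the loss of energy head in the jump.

ΔE = 5.64 m

q = Q/b = 138/8.56 = 16.1 m²/s; V₁ = q/y₁ = 14.9 m/s. Fr₁ = V₁/√(g·y₁) = 4.59.
Conjugate-depth relation: y₂/y₁ = ½[√(1 + 8Fr₁²) − 1] = ½[√169.3 − 1] = 6.00.
y₂ = 6.00 × 1.08 = 6.49 m.
Head loss: ΔE = (y₂ − y₁)³/(4y₁y₂) = (6.49 − 1.08)³/(4×1.08×6.49) = 158/28.0 = 5.64 m.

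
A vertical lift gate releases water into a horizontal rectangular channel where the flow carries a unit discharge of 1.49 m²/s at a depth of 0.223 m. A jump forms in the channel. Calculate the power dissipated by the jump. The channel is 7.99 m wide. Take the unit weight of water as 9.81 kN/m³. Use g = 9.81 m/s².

P = 130 kW

V₁ = q/y₁ = 1.49/0.223 = 6.68 m/s. Fr₁ = V₁/√(g·y₁) = 6.68/√(9.81×0.223) = 4.52.
By Bélanger, y₂/y₁ = ½[√(1 + 8Fr₁²) − 1] = ½[√164.3 − 1] = 5.91.
y₂ = 5.91 × 0.223 = 1.32 m.
Head loss: ΔE = (y₂ − y₁)³/(4y₁y₂) = (1.32 − 0.223)³/(4×0.223×1.32) = 1.31/1.18 = 1.12 m.
Q = q·b = 1.49 × 7.99 = 11.9 m³/s. P = γ·Q·ΔE = 9.81 × 11.9 × 1.12 = 130 kW.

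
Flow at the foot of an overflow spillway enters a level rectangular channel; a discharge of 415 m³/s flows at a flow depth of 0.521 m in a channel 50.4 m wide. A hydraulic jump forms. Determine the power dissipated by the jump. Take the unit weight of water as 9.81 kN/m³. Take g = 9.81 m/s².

P = 33428 kW

q = Q/b = 415/50.4 = 8.23 m²/s; V₁ = q/y₁ = 15.8 m/s. Fr₁ = V₁/√(g·y₁) = 6.99.
From the momentum equation for a rectangular channel, y₂/y₁ = ½[√(1 + 8Fr₁²) − 1] = ½[√392.0 − 1] = 9.40.
y₂ = 9.40 × 0.521 = 4.90 m.
Head loss: ΔE = (y₂ − y₁)³/(4y₁y₂) = (4.90 − 0.521)³/(4×0.521×4.90) = 83.8/10.2 = 8.21 m.
P = γ·Q·ΔE = 9.81 × 415 × 8.21 = 33428 kW.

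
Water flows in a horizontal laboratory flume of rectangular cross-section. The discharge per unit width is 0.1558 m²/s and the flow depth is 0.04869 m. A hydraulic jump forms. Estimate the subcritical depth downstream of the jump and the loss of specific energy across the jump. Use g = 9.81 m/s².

V₁ = q/y₁ = 0.1558/0.04869 = 3.200 m/s. Fr₁ = V₁/√(g·y₁) = 3.200/√(9.81×0.04869) = 4.630.
By Bélanger, y₂/y₁ = ½[√(1 + 8Fr₁²) − 1] = ½[√172.49 − 1] = 6.067.
y₂ = 6.067 × 0.04869 = 0.2954 m.
V₂ = q/y₂ = 0.1558/0.2954 = 0.5274 m/s. E₁ = y₁ + V₁²/2g = 0.5706 m; E₂ = y₂ + V₂²/2g = 0.3096 m. ΔE = E₁ − E₂ = 0.2610 m.

y₂ = 0.2954 m; ΔE = 0.2610 m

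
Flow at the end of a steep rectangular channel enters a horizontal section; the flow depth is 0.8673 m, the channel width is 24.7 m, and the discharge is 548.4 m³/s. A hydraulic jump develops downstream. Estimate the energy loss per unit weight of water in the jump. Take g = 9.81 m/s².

ΔE = 23.69 m

q = Q/b = 548.4/24.7 = 22.20 m²/s; V₁ = q/y₁ = 25.60 m/s. Fr₁ = V₁/√(g·y₁) = 8.776.
From the momentum equation for a rectangular channel, y₂/y₁ = ½[√(1 + 8Fr₁²) − 1] = ½[√617.19 − 1] = 11.92.
y₂ = 11.92 × 0.8673 = 10.34 m.
V₂ = q/y₂ = 22.20/10.34 = 2.147 m/s. E₁ = y₁ + V₁²/2g = 34.27 m; E₂ = y₂ + V₂²/2g = 10.57 m. ΔE = E₁ − E₂ = 23.69 m.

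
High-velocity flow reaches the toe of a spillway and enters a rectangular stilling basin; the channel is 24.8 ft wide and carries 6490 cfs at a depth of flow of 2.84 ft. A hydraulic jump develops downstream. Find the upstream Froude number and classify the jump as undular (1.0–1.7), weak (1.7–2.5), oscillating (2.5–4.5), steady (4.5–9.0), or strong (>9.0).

Fr₁ = 9.64; strong jump

q = Q/b = 6490/24.8 = 262 ft²/s; V₁ = q/y₁ = 92.1 ft/s. Fr₁ = V₁/√(g·y₁) = 9.64.
Fr₁ = 9.64 lies in the strong range.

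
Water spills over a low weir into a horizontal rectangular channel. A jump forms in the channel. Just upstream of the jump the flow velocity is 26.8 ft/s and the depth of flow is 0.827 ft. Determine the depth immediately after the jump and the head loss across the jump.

Fr₁ = V₁/√(g·y₁) = 26.8/√(32.2×0.827) = 5.19.
Bélanger equation: y₂/y₁ = ½[√(1 + 8Fr₁²) − 1] = ½[√216.8 − 1] = 6.86.
y₂ = 6.86 × 0.827 = 5.67 ft.
Head loss: ΔE = (y₂ − y₁)³/(4y₁y₂) = (5.67 − 0.827)³/(4×0.827×5.67) = 114/18.8 = 6.07 ft.

y₂ = 5.67 ft; ΔE = 6.07 ft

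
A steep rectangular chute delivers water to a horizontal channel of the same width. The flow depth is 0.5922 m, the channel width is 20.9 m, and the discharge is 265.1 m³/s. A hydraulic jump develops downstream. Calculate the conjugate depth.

y₂ = 7.152 m

q = Q/b = 265.1/20.9 = 12.68 m²/s; V₁ = q/y₁ = 21.42 m/s. Fr₁ = V₁/√(g·y₁) = 8.886.
Conjugate-depth relation: y₂/y₁ = ½[√(1 + 8Fr₁²) − 1] = ½[√632.75 − 1] = 12.08.
y₂ = 12.08 × 0.5922 = 7.152 m.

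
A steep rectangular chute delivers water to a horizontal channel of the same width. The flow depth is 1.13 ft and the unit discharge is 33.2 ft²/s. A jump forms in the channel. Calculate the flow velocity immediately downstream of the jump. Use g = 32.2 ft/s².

V₂ = 4.59 ft/s

V₁ = q/y₁ = 33.2/1.13 = 29.4 ft/s. Fr₁ = V₁/√(g·y₁) = 29.4/√(32.2×1.13) = 4.87.
Conjugate-depth relation: y₂/y₁ = ½[√(1 + 8Fr₁²) − 1] = ½[√190.8 − 1] = 6.41.
y₂ = 6.41 × 1.13 = 7.24 ft.
V₂ = q/y₂ = 33.2/7.24 = 4.59 ft/s.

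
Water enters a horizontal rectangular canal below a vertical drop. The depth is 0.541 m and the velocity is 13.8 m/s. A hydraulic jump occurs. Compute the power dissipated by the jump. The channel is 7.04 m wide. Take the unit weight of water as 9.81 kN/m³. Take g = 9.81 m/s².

P = 2977 kW

Fr₁ = V₁/√(g·y₁) = 13.8/√(9.81×0.541) = 5.99.
By Bélanger, y₂/y₁ = ½[√(1 + 8Fr₁²) − 1] = ½[√288.1 − 1] = 7.99.
y₂ = 7.99 × 0.541 = 4.32 m.
Head loss: ΔE = (y₂ − y₁)³/(4y₁y₂) = (4.32 − 0.541)³/(4×0.541×4.32) = 54.0/9.35 = 5.77 m.
q = V₁·y₁ = 13.8 × 0.541 = 7.47 m²/s. Q = q·b = 7.47 × 7.04 = 52.6 m³/s. P = γ·Q·ΔE = 9.81 × 52.6 × 5.77 = 2977 kW.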